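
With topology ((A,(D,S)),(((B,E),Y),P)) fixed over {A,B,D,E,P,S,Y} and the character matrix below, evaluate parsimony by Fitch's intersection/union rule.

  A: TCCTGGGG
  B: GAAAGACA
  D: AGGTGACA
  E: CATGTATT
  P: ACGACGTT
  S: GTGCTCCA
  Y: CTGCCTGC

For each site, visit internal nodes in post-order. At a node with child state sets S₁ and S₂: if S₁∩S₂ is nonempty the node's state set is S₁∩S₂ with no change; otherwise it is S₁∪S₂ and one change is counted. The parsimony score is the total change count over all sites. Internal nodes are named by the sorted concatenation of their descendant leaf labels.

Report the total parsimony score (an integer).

31

site 0, node DS: D={A} ∪ S={G} → {A,G} (+1)
site 0, node ADS: A={T} ∪ DS={A,G} → {A,G,T} (+1)
site 0, node BE: B={G} ∪ E={C} → {C,G} (+1)
site 0, node BEY: BE={C,G} ∩ Y={C} → {C} (+0)
site 0, node BEPY: BEY={C} ∪ P={A} → {A,C} (+1)
site 0, node ABDEPSY: ADS={A,G,T} ∩ BEPY={A,C} → {A} (+0)
site 1, node DS: D={G} ∪ S={T} → {G,T} (+1)
site 1, node ADS: A={C} ∪ DS={G,T} → {C,G,T} (+1)
site 1, node BE: B={A} ∩ E={A} → {A} (+0)
site 1, node BEY: BE={A} ∪ Y={T} → {A,T} (+1)
site 1, node BEPY: BEY={A,T} ∪ P={C} → {A,C,T} (+1)
site 1, node ABDEPSY: ADS={C,G,T} ∩ BEPY={A,C,T} → {C,T} (+0)
site 2, node DS: D={G} ∩ S={G} → {G} (+0)
site 2, node ADS: A={C} ∪ DS={G} → {C,G} (+1)
site 2, node BE: B={A} ∪ E={T} → {A,T} (+1)
site 2, node BEY: BE={A,T} ∪ Y={G} → {A,G,T} (+1)
site 2, node BEPY: BEY={A,G,T} ∩ P={G} → {G} (+0)
site 2, node ABDEPSY: ADS={C,G} ∩ BEPY={G} → {G} (+0)
site 3, node DS: D={T} ∪ S={C} → {C,T} (+1)
site 3, node ADS: A={T} ∩ DS={C,T} → {T} (+0)
site 3, node BE: B={A} ∪ E={G} → {A,G} (+1)
site 3, node BEY: BE={A,G} ∪ Y={C} → {A,C,G} (+1)
site 3, node BEPY: BEY={A,C,G} ∩ P={A} → {A} (+0)
site 3, node ABDEPSY: ADS={T} ∪ BEPY={A} → {A,T} (+1)
site 4, node DS: D={G} ∪ S={T} → {G,T} (+1)
site 4, node ADS: A={G} ∩ DS={G,T} → {G} (+0)
site 4, node BE: B={G} ∪ E={T} → {G,T} (+1)
site 4, node BEY: BE={G,T} ∪ Y={C} → {C,G,T} (+1)
site 4, node BEPY: BEY={C,G,T} ∩ P={C} → {C} (+0)
site 4, node ABDEPSY: ADS={G} ∪ BEPY={C} → {C,G} (+1)
site 5, node DS: D={A} ∪ S={C} → {A,C} (+1)
site 5, node ADS: A={G} ∪ DS={A,C} → {A,C,G} (+1)
site 5, node BE: B={A} ∩ E={A} → {A} (+0)
site 5, node BEY: BE={A} ∪ Y={T} → {A,T} (+1)
site 5, node BEPY: BEY={A,T} ∪ P={G} → {A,G,T} (+1)
site 5, node ABDEPSY: ADS={A,C,G} ∩ BEPY={A,G,T} → {A,G} (+0)
site 6, node DS: D={C} ∩ S={C} → {C} (+0)
site 6, node ADS: A={G} ∪ DS={C} → {C,G} (+1)
site 6, node BE: B={C} ∪ E={T} → {C,T} (+1)
site 6, node BEY: BE={C,T} ∪ Y={G} → {C,G,T} (+1)
site 6, node BEPY: BEY={C,G,T} ∩ P={T} → {T} (+0)
site 6, node ABDEPSY: ADS={C,G} ∪ BEPY={T} → {C,G,T} (+1)
site 7, node DS: D={A} ∩ S={A} → {A} (+0)
site 7, node ADS: A={G} ∪ DS={A} → {A,G} (+1)
site 7, node BE: B={A} ∪ E={T} → {A,T} (+1)
site 7, node BEY: BE={A,T} ∪ Y={C} → {A,C,T} (+1)
site 7, node BEPY: BEY={A,C,T} ∩ P={T} → {T} (+0)
site 7, node ABDEPSY: ADS={A,G} ∪ BEPY={T} → {A,G,T} (+1)
per-site changes: [4, 4, 3, 4, 4, 4, 4, 4]; total = 31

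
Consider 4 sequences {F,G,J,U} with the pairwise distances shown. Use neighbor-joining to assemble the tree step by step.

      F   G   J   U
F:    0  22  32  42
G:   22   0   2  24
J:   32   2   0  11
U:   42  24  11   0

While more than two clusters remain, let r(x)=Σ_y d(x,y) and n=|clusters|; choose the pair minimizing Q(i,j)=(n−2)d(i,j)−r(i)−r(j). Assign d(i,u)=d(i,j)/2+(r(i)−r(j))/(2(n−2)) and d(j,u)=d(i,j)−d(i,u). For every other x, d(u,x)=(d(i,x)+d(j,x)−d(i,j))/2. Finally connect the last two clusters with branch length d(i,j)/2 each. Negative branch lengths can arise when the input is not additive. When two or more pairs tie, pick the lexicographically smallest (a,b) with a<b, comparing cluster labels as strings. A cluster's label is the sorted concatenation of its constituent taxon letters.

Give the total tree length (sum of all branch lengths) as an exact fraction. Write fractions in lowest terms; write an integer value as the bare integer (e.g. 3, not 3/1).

83/2

1. join F+G (d=22, Q=-100) ⇒ FG; edges |F|=23, |G|=-1
  updated: d(FG,J)=6, d(FG,U)=22
2. join FG+J (d=6, Q=-39) ⇒ FGJ; edges |FG|=17/2, |J|=-5/2
  updated: d(FGJ,U)=27/2
3. join FGJ+U (d=27/2) ⇒ FGJU; edges |FGJ|=27/4, |U|=27/4
final tree: (((F:23,G:-1):17/2,J:-5/2):27/4,U:27/4)
total length: 83/2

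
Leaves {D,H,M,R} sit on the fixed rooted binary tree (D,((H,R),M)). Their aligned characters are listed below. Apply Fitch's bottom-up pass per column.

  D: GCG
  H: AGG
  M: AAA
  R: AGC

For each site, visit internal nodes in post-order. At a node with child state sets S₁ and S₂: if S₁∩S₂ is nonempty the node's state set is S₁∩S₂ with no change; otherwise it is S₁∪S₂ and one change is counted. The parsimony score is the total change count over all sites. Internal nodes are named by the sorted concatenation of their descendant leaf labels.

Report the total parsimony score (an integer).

5

site 0, node HR: H={A} ∩ R={A} → {A} (+0)
site 0, node HMR: HR={A} ∩ M={A} → {A} (+0)
site 0, node DHMR: D={G} ∪ HMR={A} → {A,G} (+1)
site 1, node HR: H={G} ∩ R={G} → {G} (+0)
site 1, node HMR: HR={G} ∪ M={A} → {A,G} (+1)
site 1, node DHMR: D={C} ∪ HMR={A,G} → {A,C,G} (+1)
site 2, node HR: H={G} ∪ R={C} → {C,G} (+1)
site 2, node HMR: HR={C,G} ∪ M={A} → {A,C,G} (+1)
site 2, node DHMR: D={G} ∩ HMR={A,C,G} → {G} (+0)
per-site changes: [1, 2, 2]; total = 5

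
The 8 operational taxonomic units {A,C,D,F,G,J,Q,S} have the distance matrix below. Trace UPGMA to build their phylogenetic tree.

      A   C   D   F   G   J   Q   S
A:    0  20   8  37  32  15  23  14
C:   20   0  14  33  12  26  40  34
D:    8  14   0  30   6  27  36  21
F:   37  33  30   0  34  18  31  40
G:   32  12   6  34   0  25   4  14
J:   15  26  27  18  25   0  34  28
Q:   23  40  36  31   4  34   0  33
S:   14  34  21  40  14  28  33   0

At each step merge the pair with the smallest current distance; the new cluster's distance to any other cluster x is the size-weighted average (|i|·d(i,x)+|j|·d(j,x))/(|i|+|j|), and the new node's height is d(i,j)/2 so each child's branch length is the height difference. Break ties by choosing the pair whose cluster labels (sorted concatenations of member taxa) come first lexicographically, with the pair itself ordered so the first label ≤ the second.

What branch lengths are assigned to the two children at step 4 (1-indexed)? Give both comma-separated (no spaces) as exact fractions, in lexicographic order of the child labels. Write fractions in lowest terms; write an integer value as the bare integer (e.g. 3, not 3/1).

9,9

1. join G+Q (d=4) ⇒ GQ; edges |G|=2, |Q|=2
  updated: d(A,GQ)=55/2, d(C,GQ)=26, d(D,GQ)=21, d(F,GQ)=65/2, d(GQ,J)=59/2, d(GQ,S)=47/2
2. join A+D (d=8) ⇒ AD; edges |A|=4, |D|=4
  updated: d(AD,C)=17, d(AD,F)=67/2, d(AD,GQ)=97/4, d(AD,J)=21, d(AD,S)=35/2
3. join AD+C (d=17) ⇒ ACD; edges |AD|=9/2, |C|=17/2
  updated: d(ACD,F)=100/3, d(ACD,GQ)=149/6, d(ACD,J)=68/3, d(ACD,S)=23
4. join F+J (d=18) ⇒ FJ; edges |F|=9, |J|=9
  updated: d(ACD,FJ)=28, d(FJ,GQ)=31, d(FJ,S)=34
5. join ACD+S (d=23) ⇒ ACDS; edges |ACD|=3, |S|=23/2
  updated: d(ACDS,FJ)=59/2, d(ACDS,GQ)=49/2
6. join ACDS+GQ (d=49/2) ⇒ ACDGQS; edges |ACDS|=3/4, |GQ|=41/4
  updated: d(ACDGQS,FJ)=30
7. join ACDGQS+FJ (d=30) ⇒ ACDFGJQS; edges |ACDGQS|=11/4, |FJ|=6
final tree: (((((A:4,D:4):9/2,C:17/2):3,S:23/2):3/4,(G:2,Q:2):41/4):11/4,(F:9,J:9):6)
total length: 309/4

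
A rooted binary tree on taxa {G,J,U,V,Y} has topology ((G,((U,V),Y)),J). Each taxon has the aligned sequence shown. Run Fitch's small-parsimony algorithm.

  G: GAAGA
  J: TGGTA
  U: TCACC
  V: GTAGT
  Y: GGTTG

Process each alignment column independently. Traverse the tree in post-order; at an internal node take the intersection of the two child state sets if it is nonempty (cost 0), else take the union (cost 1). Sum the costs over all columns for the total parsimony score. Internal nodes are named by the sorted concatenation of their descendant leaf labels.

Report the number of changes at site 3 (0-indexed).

3

site 0, node UV: U={T} ∪ V={G} → {G,T} (+1)
site 0, node UVY: UV={G,T} ∩ Y={G} → {G} (+0)
site 0, node GUVY: G={G} ∩ UVY={G} → {G} (+0)
site 0, node GJUVY: GUVY={G} ∪ J={T} → {G,T} (+1)
site 1, node UV: U={C} ∪ V={T} → {C,T} (+1)
site 1, node UVY: UV={C,T} ∪ Y={G} → {C,G,T} (+1)
site 1, node GUVY: G={A} ∪ UVY={C,G,T} → {A,C,G,T} (+1)
site 1, node GJUVY: GUVY={A,C,G,T} ∩ J={G} → {G} (+0)
site 2, node UV: U={A} ∩ V={A} → {A} (+0)
site 2, node UVY: UV={A} ∪ Y={T} → {A,T} (+1)
site 2, node GUVY: G={A} ∩ UVY={A,T} → {A} (+0)
site 2, node GJUVY: GUVY={A} ∪ J={G} → {A,G} (+1)
site 3, node UV: U={C} ∪ V={G} → {C,G} (+1)
site 3, node UVY: UV={C,G} ∪ Y={T} → {C,G,T} (+1)
site 3, node GUVY: G={G} ∩ UVY={C,G,T} → {G} (+0)
site 3, node GJUVY: GUVY={G} ∪ J={T} → {G,T} (+1)
site 4, node UV: U={C} ∪ V={T} → {C,T} (+1)
site 4, node UVY: UV={C,T} ∪ Y={G} → {C,G,T} (+1)
site 4, node GUVY: G={A} ∪ UVY={C,G,T} → {A,C,G,T} (+1)
site 4, node GJUVY: GUVY={A,C,G,T} ∩ J={A} → {A} (+0)
per-site changes: [2, 3, 2, 3, 3]; total = 13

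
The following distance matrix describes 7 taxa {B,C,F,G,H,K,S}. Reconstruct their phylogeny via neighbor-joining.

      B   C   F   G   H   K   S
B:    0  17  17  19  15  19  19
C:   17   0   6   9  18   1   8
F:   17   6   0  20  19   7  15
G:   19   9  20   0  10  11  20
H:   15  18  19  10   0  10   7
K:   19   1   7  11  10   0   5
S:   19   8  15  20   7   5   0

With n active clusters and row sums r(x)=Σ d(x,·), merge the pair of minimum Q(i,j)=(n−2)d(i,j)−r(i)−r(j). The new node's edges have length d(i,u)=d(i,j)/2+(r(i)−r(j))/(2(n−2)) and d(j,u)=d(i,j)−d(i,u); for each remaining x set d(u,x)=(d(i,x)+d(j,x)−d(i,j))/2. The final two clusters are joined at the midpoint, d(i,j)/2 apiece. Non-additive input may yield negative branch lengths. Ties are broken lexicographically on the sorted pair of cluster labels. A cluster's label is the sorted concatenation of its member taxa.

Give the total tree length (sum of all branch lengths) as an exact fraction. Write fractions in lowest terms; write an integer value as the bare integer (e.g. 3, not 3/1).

iteration 1: select G,H (d=10, Q=-118); attach at lengths (6, 4); label the merged cluster GH
  updated: d(B,GH)=12, d(C,GH)=17/2, d(F,GH)=29/2, d(GH,K)=11/2, d(GH,S)=17/2
iteration 2: select B,GH (d=12, Q=-85); attach at lengths (83/8, 13/8); label the merged cluster BGH
  updated: d(BGH,C)=27/4, d(BGH,F)=39/4, d(BGH,K)=25/4, d(BGH,S)=31/4
iteration 3: select BGH,S (d=31/4, Q=-43); attach at lengths (3, 19/4); label the merged cluster BGHS
  updated: d(BGHS,C)=7/2, d(BGHS,F)=17/2, d(BGHS,K)=7/4
iteration 4: select BGHS,K (d=7/4, Q=-20); attach at lengths (15/8, -1/8); label the merged cluster BGHKS
  updated: d(BGHKS,C)=11/8, d(BGHKS,F)=55/8
iteration 5: select BGHKS,C (d=11/8, Q=-57/4); attach at lengths (9/8, 1/4); label the merged cluster BCGHKS
  updated: d(BCGHKS,F)=23/4
iteration 6: select BCGHKS,F (d=23/4); attach at lengths (23/8, 23/8); label the merged cluster BCFGHKS
final tree: (((((B:83/8,(G:6,H:4):13/8):3,S:19/4):15/8,K:-1/8):9/8,C:1/4):23/8,F:23/8)
total length: 309/8

309/8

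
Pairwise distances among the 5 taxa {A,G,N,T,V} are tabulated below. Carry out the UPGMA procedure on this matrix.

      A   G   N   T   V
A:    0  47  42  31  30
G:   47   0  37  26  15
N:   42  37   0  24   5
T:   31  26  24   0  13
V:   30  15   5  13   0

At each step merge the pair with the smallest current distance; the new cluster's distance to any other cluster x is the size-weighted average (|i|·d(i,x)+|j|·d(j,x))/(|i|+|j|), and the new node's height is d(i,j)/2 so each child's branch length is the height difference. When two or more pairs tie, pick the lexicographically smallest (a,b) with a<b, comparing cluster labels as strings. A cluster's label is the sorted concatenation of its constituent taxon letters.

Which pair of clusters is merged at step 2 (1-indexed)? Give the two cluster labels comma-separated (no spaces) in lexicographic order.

NV,T

1. join N+V (d=5) ⇒ NV; edges |N|=5/2, |V|=5/2
  updated: d(A,NV)=36, d(G,NV)=26, d(NV,T)=37/2
2. join NV+T (d=37/2) ⇒ NTV; edges |NV|=27/4, |T|=37/4
  updated: d(A,NTV)=103/3, d(G,NTV)=26
3. join G+NTV (d=26) ⇒ GNTV; edges |G|=13, |NTV|=15/4
  updated: d(A,GNTV)=75/2
4. join A+GNTV (d=75/2) ⇒ AGNTV; edges |A|=75/4, |GNTV|=23/4
final tree: (A:75/4,(G:13,((N:5/2,V:5/2):27/4,T:37/4):15/4):23/4)
total length: 249/4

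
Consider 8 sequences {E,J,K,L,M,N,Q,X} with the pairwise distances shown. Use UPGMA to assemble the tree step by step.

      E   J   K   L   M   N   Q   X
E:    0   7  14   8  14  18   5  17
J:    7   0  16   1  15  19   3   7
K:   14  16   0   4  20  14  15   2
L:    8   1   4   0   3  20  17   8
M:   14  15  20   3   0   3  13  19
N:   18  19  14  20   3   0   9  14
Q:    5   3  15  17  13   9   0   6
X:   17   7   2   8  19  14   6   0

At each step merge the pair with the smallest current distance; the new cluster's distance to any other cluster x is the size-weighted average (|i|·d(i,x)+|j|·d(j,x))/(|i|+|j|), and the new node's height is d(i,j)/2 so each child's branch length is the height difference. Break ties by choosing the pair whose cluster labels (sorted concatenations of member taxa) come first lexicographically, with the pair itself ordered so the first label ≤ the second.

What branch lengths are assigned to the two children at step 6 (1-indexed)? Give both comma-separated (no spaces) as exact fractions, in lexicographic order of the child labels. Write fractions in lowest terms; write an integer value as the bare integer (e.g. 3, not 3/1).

17/16,71/16

step 1: merge (J,L) at d=1; branch lengths J→1/2, L→1/2; new cluster JL
  updated: d(E,JL)=15/2, d(JL,K)=10, d(JL,M)=9, d(JL,N)=39/2, d(JL,Q)=10, d(JL,X)=15/2
step 2: merge (K,X) at d=2; branch lengths K→1, X→1; new cluster KX
  updated: d(E,KX)=31/2, d(JL,KX)=35/4, d(KX,M)=39/2, d(KX,N)=14, d(KX,Q)=21/2
step 3: merge (M,N) at d=3; branch lengths M→3/2, N→3/2; new cluster MN
  updated: d(E,MN)=16, d(JL,MN)=57/4, d(KX,MN)=67/4, d(MN,Q)=11
step 4: merge (E,Q) at d=5; branch lengths E→5/2, Q→5/2; new cluster EQ
  updated: d(EQ,JL)=35/4, d(EQ,KX)=13, d(EQ,MN)=27/2
step 5: merge (EQ,JL) at d=35/4; branch lengths EQ→15/8, JL→31/8; new cluster EJLQ
  updated: d(EJLQ,KX)=87/8, d(EJLQ,MN)=111/8
step 6: merge (EJLQ,KX) at d=87/8; branch lengths EJLQ→17/16, KX→71/16; new cluster EJKLQX
  updated: d(EJKLQX,MN)=89/6
step 7: merge (EJKLQX,MN) at d=89/6; branch lengths EJKLQX→95/48, MN→71/12; new cluster EJKLMNQX
final tree: ((((E:5/2,Q:5/2):15/8,(J:1/2,L:1/2):31/8):17/16,(K:1,X:1):71/16):95/48,(M:3/2,N:3/2):71/12)
total length: 1447/48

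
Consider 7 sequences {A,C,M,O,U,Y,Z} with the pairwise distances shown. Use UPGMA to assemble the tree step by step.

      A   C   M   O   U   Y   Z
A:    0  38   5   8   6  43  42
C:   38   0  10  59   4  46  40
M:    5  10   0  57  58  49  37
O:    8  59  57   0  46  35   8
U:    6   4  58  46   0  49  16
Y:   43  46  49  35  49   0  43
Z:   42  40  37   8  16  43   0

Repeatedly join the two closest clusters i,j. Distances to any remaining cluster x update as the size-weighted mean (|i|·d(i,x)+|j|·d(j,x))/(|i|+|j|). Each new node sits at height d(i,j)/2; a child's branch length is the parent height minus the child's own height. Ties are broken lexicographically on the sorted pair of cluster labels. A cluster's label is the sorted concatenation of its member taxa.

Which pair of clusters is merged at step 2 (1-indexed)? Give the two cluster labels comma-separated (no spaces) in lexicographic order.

A,M

1. join C+U (d=4) ⇒ CU; edges |C|=2, |U|=2
  updated: d(A,CU)=22, d(CU,M)=34, d(CU,O)=105/2, d(CU,Y)=95/2, d(CU,Z)=28
2. join A+M (d=5) ⇒ AM; edges |A|=5/2, |M|=5/2
  updated: d(AM,CU)=28, d(AM,O)=65/2, d(AM,Y)=46, d(AM,Z)=79/2
3. join O+Z (d=8) ⇒ OZ; edges |O|=4, |Z|=4
  updated: d(AM,OZ)=36, d(CU,OZ)=161/4, d(OZ,Y)=39
4. join AM+CU (d=28) ⇒ ACMU; edges |AM|=23/2, |CU|=12
  updated: d(ACMU,OZ)=305/8, d(ACMU,Y)=187/4
5. join ACMU+OZ (d=305/8) ⇒ ACMOUZ; edges |ACMU|=81/16, |OZ|=241/16
  updated: d(ACMOUZ,Y)=265/6
6. join ACMOUZ+Y (d=265/6) ⇒ ACMOUYZ; edges |ACMOUZ|=145/48, |Y|=265/12
final tree: ((((A:5/2,M:5/2):23/2,(C:2,U:2):12):81/16,(O:4,Z:4):241/16):145/48,Y:265/12)
total length: 4115/48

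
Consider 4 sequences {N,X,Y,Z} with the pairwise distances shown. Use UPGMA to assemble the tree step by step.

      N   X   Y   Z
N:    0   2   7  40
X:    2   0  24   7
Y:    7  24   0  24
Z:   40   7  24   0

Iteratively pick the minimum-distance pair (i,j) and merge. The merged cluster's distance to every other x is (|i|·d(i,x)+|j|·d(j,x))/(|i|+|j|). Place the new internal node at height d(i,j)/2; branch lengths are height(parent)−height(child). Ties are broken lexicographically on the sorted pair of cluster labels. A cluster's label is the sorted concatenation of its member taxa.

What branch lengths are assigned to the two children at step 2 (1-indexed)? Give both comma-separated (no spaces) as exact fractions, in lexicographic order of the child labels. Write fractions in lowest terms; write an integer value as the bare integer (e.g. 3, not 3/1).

27/4,31/4

iteration 1: select N,X (d=2); attach at lengths (1, 1); label the merged cluster NX
  updated: d(NX,Y)=31/2, d(NX,Z)=47/2
iteration 2: select NX,Y (d=31/2); attach at lengths (27/4, 31/4); label the merged cluster NXY
  updated: d(NXY,Z)=71/3
iteration 3: select NXY,Z (d=71/3); attach at lengths (49/12, 71/6); label the merged cluster NXYZ
final tree: (((N:1,X:1):27/4,Y:31/4):49/12,Z:71/6)
total length: 389/12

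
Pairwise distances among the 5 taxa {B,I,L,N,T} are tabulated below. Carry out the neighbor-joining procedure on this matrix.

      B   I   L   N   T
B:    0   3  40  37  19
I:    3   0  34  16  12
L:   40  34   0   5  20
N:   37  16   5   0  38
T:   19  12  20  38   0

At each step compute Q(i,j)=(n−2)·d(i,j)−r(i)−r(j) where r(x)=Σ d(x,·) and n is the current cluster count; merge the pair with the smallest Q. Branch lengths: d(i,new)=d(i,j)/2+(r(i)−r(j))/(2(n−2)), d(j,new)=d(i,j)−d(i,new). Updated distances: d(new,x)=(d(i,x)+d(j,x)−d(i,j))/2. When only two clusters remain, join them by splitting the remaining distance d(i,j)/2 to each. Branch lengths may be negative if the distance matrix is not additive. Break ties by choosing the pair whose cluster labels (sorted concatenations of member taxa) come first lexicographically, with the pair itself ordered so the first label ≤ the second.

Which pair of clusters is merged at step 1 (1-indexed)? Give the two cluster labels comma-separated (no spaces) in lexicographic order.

step 1: merge (L,N) at d=5, Q=-180; branch lengths L→3, N→2; new cluster LN
  updated: d(B,LN)=36, d(I,LN)=45/2, d(LN,T)=53/2
step 2: merge (B,I) at d=3, Q=-179/2; branch lengths B→53/8, I→-29/8; new cluster BI
  updated: d(BI,LN)=111/4, d(BI,T)=14
step 3: merge (BI,LN) at d=111/4, Q=-273/4; branch lengths BI→61/8, LN→161/8; new cluster BILN
  updated: d(BILN,T)=51/8
step 4: merge (BILN,T) at d=51/8; branch lengths BILN→51/16, T→51/16; new cluster BILNT
final tree: (((B:53/8,I:-29/8):61/8,(L:3,N:2):161/8):51/16,T:51/16)
total length: 337/8

L,N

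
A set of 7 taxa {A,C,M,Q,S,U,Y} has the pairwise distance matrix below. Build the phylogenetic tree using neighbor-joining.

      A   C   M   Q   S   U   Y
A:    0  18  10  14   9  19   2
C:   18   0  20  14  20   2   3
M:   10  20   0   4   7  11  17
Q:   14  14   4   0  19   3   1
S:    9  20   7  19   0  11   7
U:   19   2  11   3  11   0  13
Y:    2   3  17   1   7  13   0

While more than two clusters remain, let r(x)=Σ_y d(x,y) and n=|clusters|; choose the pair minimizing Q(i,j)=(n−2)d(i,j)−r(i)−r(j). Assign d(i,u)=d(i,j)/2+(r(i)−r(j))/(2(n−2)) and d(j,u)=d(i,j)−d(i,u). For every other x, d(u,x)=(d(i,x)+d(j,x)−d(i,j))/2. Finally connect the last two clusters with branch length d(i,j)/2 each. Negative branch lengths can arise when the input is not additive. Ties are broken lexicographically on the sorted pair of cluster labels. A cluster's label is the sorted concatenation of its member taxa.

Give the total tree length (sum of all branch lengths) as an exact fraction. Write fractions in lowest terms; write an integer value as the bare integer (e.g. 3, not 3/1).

433/16

step 1: merge (C,U) at d=2, Q=-126; branch lengths C→14/5, U→-4/5; new cluster CU
  updated: d(A,CU)=35/2, d(CU,M)=29/2, d(CU,Q)=15/2, d(CU,S)=29/2, d(CU,Y)=7
step 2: merge (M,Q) at d=4, Q=-82; branch lengths M→23/8, Q→9/8; new cluster MQ
  updated: d(A,MQ)=10, d(CU,MQ)=9, d(MQ,S)=11, d(MQ,Y)=7
step 3: merge (CU,MQ) at d=9, Q=-58; branch lengths CU→19/3, MQ→8/3; new cluster CMQU
  updated: d(A,CMQU)=37/4, d(CMQU,S)=33/4, d(CMQU,Y)=5/2
step 4: merge (A,Y) at d=2, Q=-111/4; branch lengths A→51/16, Y→-19/16; new cluster AY
  updated: d(AY,CMQU)=39/8, d(AY,S)=7
step 5: merge (AY,CMQU) at d=39/8, Q=-161/8; branch lengths AY→29/16, CMQU→49/16; new cluster ACMQUY
  updated: d(ACMQUY,S)=83/16
step 6: merge (ACMQUY,S) at d=83/16; branch lengths ACMQUY→83/32, S→83/32; new cluster ACMQSUY
final tree: (((A:51/16,Y:-19/16):29/16,((C:14/5,U:-4/5):19/3,(M:23/8,Q:9/8):8/3):49/16):83/32,S:83/32)
total length: 433/16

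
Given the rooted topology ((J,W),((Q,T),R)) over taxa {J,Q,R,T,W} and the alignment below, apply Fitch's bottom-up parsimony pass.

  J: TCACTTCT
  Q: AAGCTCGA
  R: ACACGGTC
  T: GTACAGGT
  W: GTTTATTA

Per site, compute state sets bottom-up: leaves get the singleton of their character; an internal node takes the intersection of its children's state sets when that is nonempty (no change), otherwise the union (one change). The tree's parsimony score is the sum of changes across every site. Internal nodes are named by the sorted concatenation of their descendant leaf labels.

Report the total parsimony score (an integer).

JW@0: {T} ∪ {G} = {G,T} (union, +1)
QT@0: {A} ∪ {G} = {A,G} (union, +1)
QRT@0: {A,G} ∩ {A} = {A} (intersection, +0)
JQRTW@0: {G,T} ∪ {A} = {A,G,T} (union, +1)
JW@1: {C} ∪ {T} = {C,T} (union, +1)
QT@1: {A} ∪ {T} = {A,T} (union, +1)
QRT@1: {A,T} ∪ {C} = {A,C,T} (union, +1)
JQRTW@1: {C,T} ∩ {A,C,T} = {C,T} (intersection, +0)
JW@2: {A} ∪ {T} = {A,T} (union, +1)
QT@2: {G} ∪ {A} = {A,G} (union, +1)
QRT@2: {A,G} ∩ {A} = {A} (intersection, +0)
JQRTW@2: {A,T} ∩ {A} = {A} (intersection, +0)
JW@3: {C} ∪ {T} = {C,T} (union, +1)
QT@3: {C} ∩ {C} = {C} (intersection, +0)
QRT@3: {C} ∩ {C} = {C} (intersection, +0)
JQRTW@3: {C,T} ∩ {C} = {C} (intersection, +0)
JW@4: {T} ∪ {A} = {A,T} (union, +1)
QT@4: {T} ∪ {A} = {A,T} (union, +1)
QRT@4: {A,T} ∪ {G} = {A,G,T} (union, +1)
JQRTW@4: {A,T} ∩ {A,G,T} = {A,T} (intersection, +0)
JW@5: {T} ∩ {T} = {T} (intersection, +0)
QT@5: {C} ∪ {G} = {C,G} (union, +1)
QRT@5: {C,G} ∩ {G} = {G} (intersection, +0)
JQRTW@5: {T} ∪ {G} = {G,T} (union, +1)
JW@6: {C} ∪ {T} = {C,T} (union, +1)
QT@6: {G} ∩ {G} = {G} (intersection, +0)
QRT@6: {G} ∪ {T} = {G,T} (union, +1)
JQRTW@6: {C,T} ∩ {G,T} = {T} (intersection, +0)
JW@7: {T} ∪ {A} = {A,T} (union, +1)
QT@7: {A} ∪ {T} = {A,T} (union, +1)
QRT@7: {A,T} ∪ {C} = {A,C,T} (union, +1)
JQRTW@7: {A,T} ∩ {A,C,T} = {A,T} (intersection, +0)
per-site changes: [3, 3, 2, 1, 3, 2, 2, 3]; total = 19

19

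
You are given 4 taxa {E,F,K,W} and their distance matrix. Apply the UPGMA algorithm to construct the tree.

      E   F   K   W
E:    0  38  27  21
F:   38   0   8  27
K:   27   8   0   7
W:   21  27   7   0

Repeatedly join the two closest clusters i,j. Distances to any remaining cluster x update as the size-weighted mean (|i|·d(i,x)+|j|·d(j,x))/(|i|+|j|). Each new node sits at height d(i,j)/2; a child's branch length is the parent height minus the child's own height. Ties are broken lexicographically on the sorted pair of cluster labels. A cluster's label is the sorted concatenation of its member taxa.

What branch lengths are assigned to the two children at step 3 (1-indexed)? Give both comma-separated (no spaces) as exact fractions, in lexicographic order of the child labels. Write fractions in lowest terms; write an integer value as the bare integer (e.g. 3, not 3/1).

43/3,67/12

1. join K+W (d=7) ⇒ KW; edges |K|=7/2, |W|=7/2
  updated: d(E,KW)=24, d(F,KW)=35/2
2. join F+KW (d=35/2) ⇒ FKW; edges |F|=35/4, |KW|=21/4
  updated: d(E,FKW)=86/3
3. join E+FKW (d=86/3) ⇒ EFKW; edges |E|=43/3, |FKW|=67/12
final tree: (E:43/3,(F:35/4,(K:7/2,W:7/2):21/4):67/12)
total length: 491/12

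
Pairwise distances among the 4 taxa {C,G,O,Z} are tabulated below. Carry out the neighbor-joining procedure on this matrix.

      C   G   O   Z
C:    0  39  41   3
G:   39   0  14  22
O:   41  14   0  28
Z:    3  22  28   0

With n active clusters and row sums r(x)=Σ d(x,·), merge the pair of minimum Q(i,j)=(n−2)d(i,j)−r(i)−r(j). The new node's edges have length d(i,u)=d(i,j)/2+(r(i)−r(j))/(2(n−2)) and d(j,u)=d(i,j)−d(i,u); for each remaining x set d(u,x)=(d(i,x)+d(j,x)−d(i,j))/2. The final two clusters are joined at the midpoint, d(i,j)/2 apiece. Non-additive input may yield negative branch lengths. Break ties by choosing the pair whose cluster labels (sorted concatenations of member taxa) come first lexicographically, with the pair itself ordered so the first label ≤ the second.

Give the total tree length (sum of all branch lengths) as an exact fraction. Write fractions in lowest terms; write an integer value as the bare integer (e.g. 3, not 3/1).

step 1: merge (C,Z) at d=3, Q=-130; branch lengths C→9, Z→-6; new cluster CZ
  updated: d(CZ,G)=29, d(CZ,O)=33
step 2: merge (CZ,G) at d=29, Q=-76; branch lengths CZ→24, G→5; new cluster CGZ
  updated: d(CGZ,O)=9
step 3: merge (CGZ,O) at d=9; branch lengths CGZ→9/2, O→9/2; new cluster CGOZ
final tree: (((C:9,Z:-6):24,G:5):9/2,O:9/2)
total length: 41

41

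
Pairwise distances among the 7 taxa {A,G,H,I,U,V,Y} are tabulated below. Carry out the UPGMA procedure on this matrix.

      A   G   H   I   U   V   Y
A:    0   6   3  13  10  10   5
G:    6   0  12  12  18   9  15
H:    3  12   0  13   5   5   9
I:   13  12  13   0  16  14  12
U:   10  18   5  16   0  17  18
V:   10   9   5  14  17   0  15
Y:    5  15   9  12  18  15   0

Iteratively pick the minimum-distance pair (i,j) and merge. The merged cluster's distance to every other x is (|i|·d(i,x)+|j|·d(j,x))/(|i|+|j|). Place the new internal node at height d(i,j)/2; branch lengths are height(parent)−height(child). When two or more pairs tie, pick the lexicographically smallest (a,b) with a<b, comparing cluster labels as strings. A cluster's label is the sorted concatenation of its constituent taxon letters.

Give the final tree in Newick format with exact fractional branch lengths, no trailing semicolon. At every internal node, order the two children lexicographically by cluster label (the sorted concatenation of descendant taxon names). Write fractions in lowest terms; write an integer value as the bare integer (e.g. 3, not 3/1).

step 1: merge (A,H) at d=3; branch lengths A→3/2, H→3/2; new cluster AH
  updated: d(AH,G)=9, d(AH,I)=13, d(AH,U)=15/2, d(AH,V)=15/2, d(AH,Y)=7
step 2: merge (AH,Y) at d=7; branch lengths AH→2, Y→7/2; new cluster AHY
  updated: d(AHY,G)=11, d(AHY,I)=38/3, d(AHY,U)=11, d(AHY,V)=10
step 3: merge (G,V) at d=9; branch lengths G→9/2, V→9/2; new cluster GV
  updated: d(AHY,GV)=21/2, d(GV,I)=13, d(GV,U)=35/2
step 4: merge (AHY,GV) at d=21/2; branch lengths AHY→7/4, GV→3/4; new cluster AGHVY
  updated: d(AGHVY,I)=64/5, d(AGHVY,U)=68/5
step 5: merge (AGHVY,I) at d=64/5; branch lengths AGHVY→23/20, I→32/5; new cluster AGHIVY
  updated: d(AGHIVY,U)=14
step 6: merge (AGHIVY,U) at d=14; branch lengths AGHIVY→3/5, U→7; new cluster AGHIUVY
final tree: (((((A:3/2,H:3/2):2,Y:7/2):7/4,(G:9/2,V:9/2):3/4):23/20,I:32/5):3/5,U:7)
total length: 703/20

(((((A:3/2,H:3/2):2,Y:7/2):7/4,(G:9/2,V:9/2):3/4):23/20,I:32/5):3/5,U:7)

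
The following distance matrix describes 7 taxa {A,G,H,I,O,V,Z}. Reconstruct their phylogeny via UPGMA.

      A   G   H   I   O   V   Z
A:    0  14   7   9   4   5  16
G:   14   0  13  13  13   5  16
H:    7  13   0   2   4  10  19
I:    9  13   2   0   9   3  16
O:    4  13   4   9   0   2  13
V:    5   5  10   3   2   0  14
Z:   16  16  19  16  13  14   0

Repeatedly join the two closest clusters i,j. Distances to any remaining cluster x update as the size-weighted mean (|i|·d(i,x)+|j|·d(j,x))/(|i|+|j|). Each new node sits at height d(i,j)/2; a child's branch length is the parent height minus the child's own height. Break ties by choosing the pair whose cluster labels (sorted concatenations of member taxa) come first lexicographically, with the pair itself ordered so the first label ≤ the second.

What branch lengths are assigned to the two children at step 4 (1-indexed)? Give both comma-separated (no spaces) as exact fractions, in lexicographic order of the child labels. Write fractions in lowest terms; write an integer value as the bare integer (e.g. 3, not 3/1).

1. join H+I (d=2) ⇒ HI; edges |H|=1, |I|=1
  updated: d(A,HI)=8, d(G,HI)=13, d(HI,O)=13/2, d(HI,V)=13/2, d(HI,Z)=35/2
2. join O+V (d=2) ⇒ OV; edges |O|=1, |V|=1
  updated: d(A,OV)=9/2, d(G,OV)=9, d(HI,OV)=13/2, d(OV,Z)=27/2
3. join A+OV (d=9/2) ⇒ AOV; edges |A|=9/4, |OV|=5/4
  updated: d(AOV,G)=32/3, d(AOV,HI)=7, d(AOV,Z)=43/3
4. join AOV+HI (d=7) ⇒ AHIOV; edges |AOV|=5/4, |HI|=5/2
  updated: d(AHIOV,G)=58/5, d(AHIOV,Z)=78/5
5. join AHIOV+G (d=58/5) ⇒ AGHIOV; edges |AHIOV|=23/10, |G|=29/5
  updated: d(AGHIOV,Z)=47/3
6. join AGHIOV+Z (d=47/3) ⇒ AGHIOVZ; edges |AGHIOV|=61/30, |Z|=47/6
final tree: ((((A:9/4,(O:1,V:1):5/4):5/4,(H:1,I:1):5/2):23/10,G:29/5):61/30,Z:47/6)
total length: 1753/60

5/4,5/2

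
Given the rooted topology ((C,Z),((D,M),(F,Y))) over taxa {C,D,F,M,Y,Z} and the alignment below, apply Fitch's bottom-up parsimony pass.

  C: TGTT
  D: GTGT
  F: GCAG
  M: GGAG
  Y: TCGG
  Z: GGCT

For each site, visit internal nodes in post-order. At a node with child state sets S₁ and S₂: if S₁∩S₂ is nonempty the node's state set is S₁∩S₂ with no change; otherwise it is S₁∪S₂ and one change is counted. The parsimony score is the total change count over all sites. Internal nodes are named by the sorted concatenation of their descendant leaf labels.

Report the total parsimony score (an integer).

[col 0] CZ: children C:{T}, Z:{G} ∪→ {G,T}; cost 1
[col 0] DM: children D:{G}, M:{G} ∩→ {G}; cost 0
[col 0] FY: children F:{G}, Y:{T} ∪→ {G,T}; cost 1
[col 0] DFMY: children DM:{G}, FY:{G,T} ∩→ {G}; cost 0
[col 0] CDFMYZ: children CZ:{G,T}, DFMY:{G} ∩→ {G}; cost 0
[col 1] CZ: children C:{G}, Z:{G} ∩→ {G}; cost 0
[col 1] DM: children D:{T}, M:{G} ∪→ {G,T}; cost 1
[col 1] FY: children F:{C}, Y:{C} ∩→ {C}; cost 0
[col 1] DFMY: children DM:{G,T}, FY:{C} ∪→ {C,G,T}; cost 1
[col 1] CDFMYZ: children CZ:{G}, DFMY:{C,G,T} ∩→ {G}; cost 0
[col 2] CZ: children C:{T}, Z:{C} ∪→ {C,T}; cost 1
[col 2] DM: children D:{G}, M:{A} ∪→ {A,G}; cost 1
[col 2] FY: children F:{A}, Y:{G} ∪→ {A,G}; cost 1
[col 2] DFMY: children DM:{A,G}, FY:{A,G} ∩→ {A,G}; cost 0
[col 2] CDFMYZ: children CZ:{C,T}, DFMY:{A,G} ∪→ {A,C,G,T}; cost 1
[col 3] CZ: children C:{T}, Z:{T} ∩→ {T}; cost 0
[col 3] DM: children D:{T}, M:{G} ∪→ {G,T}; cost 1
[col 3] FY: children F:{G}, Y:{G} ∩→ {G}; cost 0
[col 3] DFMY: children DM:{G,T}, FY:{G} ∩→ {G}; cost 0
[col 3] CDFMYZ: children CZ:{T}, DFMY:{G} ∪→ {G,T}; cost 1
per-site changes: [2, 2, 4, 2]; total = 10

10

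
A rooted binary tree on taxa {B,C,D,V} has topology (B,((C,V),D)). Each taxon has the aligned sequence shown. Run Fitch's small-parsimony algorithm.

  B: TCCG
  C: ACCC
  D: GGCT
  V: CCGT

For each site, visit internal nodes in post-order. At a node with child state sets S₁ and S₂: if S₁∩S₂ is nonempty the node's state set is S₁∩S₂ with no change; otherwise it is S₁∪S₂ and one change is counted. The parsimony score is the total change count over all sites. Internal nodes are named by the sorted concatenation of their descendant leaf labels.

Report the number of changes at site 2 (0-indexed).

1

CV@0: {A} ∪ {C} = {A,C} (union, +1)
CDV@0: {A,C} ∪ {G} = {A,C,G} (union, +1)
BCDV@0: {T} ∪ {A,C,G} = {A,C,G,T} (union, +1)
CV@1: {C} ∩ {C} = {C} (intersection, +0)
CDV@1: {C} ∪ {G} = {C,G} (union, +1)
BCDV@1: {C} ∩ {C,G} = {C} (intersection, +0)
CV@2: {C} ∪ {G} = {C,G} (union, +1)
CDV@2: {C,G} ∩ {C} = {C} (intersection, +0)
BCDV@2: {C} ∩ {C} = {C} (intersection, +0)
CV@3: {C} ∪ {T} = {C,T} (union, +1)
CDV@3: {C,T} ∩ {T} = {T} (intersection, +0)
BCDV@3: {G} ∪ {T} = {G,T} (union, +1)
per-site changes: [3, 1, 1, 2]; total = 7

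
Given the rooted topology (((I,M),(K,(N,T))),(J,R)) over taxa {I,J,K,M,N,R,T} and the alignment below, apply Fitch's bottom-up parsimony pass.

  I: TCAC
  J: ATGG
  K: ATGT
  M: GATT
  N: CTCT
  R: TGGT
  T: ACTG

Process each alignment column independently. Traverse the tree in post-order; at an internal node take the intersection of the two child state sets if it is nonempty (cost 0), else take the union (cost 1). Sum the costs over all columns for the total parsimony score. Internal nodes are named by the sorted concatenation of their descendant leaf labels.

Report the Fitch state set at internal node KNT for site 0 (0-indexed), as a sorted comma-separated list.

A

site 0, node IM: I={T} ∪ M={G} → {G,T} (+1)
site 0, node NT: N={C} ∪ T={A} → {A,C} (+1)
site 0, node KNT: K={A} ∩ NT={A,C} → {A} (+0)
site 0, node IKMNT: IM={G,T} ∪ KNT={A} → {A,G,T} (+1)
site 0, node JR: J={A} ∪ R={T} → {A,T} (+1)
site 0, node IJKMNRT: IKMNT={A,G,T} ∩ JR={A,T} → {A,T} (+0)
site 1, node IM: I={C} ∪ M={A} → {A,C} (+1)
site 1, node NT: N={T} ∪ T={C} → {C,T} (+1)
site 1, node KNT: K={T} ∩ NT={C,T} → {T} (+0)
site 1, node IKMNT: IM={A,C} ∪ KNT={T} → {A,C,T} (+1)
site 1, node JR: J={T} ∪ R={G} → {G,T} (+1)
site 1, node IJKMNRT: IKMNT={A,C,T} ∩ JR={G,T} → {T} (+0)
site 2, node IM: I={A} ∪ M={T} → {A,T} (+1)
site 2, node NT: N={C} ∪ T={T} → {C,T} (+1)
site 2, node KNT: K={G} ∪ NT={C,T} → {C,G,T} (+1)
site 2, node IKMNT: IM={A,T} ∩ KNT={C,G,T} → {T} (+0)
site 2, node JR: J={G} ∩ R={G} → {G} (+0)
site 2, node IJKMNRT: IKMNT={T} ∪ JR={G} → {G,T} (+1)
site 3, node IM: I={C} ∪ M={T} → {C,T} (+1)
site 3, node NT: N={T} ∪ T={G} → {G,T} (+1)
site 3, node KNT: K={T} ∩ NT={G,T} → {T} (+0)
site 3, node IKMNT: IM={C,T} ∩ KNT={T} → {T} (+0)
site 3, node JR: J={G} ∪ R={T} → {G,T} (+1)
site 3, node IJKMNRT: IKMNT={T} ∩ JR={G,T} → {T} (+0)
per-site changes: [4, 4, 4, 3]; total = 15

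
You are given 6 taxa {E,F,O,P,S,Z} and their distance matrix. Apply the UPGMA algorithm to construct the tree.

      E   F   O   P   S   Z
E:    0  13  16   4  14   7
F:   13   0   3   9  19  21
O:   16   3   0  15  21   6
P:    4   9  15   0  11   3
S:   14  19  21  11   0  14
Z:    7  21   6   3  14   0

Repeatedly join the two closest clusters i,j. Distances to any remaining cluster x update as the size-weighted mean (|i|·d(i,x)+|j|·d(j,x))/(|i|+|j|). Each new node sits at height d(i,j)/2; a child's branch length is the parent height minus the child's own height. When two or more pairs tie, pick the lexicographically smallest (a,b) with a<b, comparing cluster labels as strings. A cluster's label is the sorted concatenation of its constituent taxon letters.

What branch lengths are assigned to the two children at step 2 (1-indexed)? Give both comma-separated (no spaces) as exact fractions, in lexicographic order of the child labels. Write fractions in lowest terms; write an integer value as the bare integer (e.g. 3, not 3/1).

iteration 1: select F,O (d=3); attach at lengths (3/2, 3/2); label the merged cluster FO
  updated: d(E,FO)=29/2, d(FO,P)=12, d(FO,S)=20, d(FO,Z)=27/2
iteration 2: select P,Z (d=3); attach at lengths (3/2, 3/2); label the merged cluster PZ
  updated: d(E,PZ)=11/2, d(FO,PZ)=51/4, d(PZ,S)=25/2
iteration 3: select E,PZ (d=11/2); attach at lengths (11/4, 5/4); label the merged cluster EPZ
  updated: d(EPZ,FO)=40/3, d(EPZ,S)=13
iteration 4: select EPZ,S (d=13); attach at lengths (15/4, 13/2); label the merged cluster EPSZ
  updated: d(EPSZ,FO)=15
iteration 5: select EPSZ,FO (d=15); attach at lengths (1, 6); label the merged cluster EFOPSZ
final tree: (((E:11/4,(P:3/2,Z:3/2):5/4):15/4,S:13/2):1,(F:3/2,O:3/2):6)
total length: 109/4

3/2,3/2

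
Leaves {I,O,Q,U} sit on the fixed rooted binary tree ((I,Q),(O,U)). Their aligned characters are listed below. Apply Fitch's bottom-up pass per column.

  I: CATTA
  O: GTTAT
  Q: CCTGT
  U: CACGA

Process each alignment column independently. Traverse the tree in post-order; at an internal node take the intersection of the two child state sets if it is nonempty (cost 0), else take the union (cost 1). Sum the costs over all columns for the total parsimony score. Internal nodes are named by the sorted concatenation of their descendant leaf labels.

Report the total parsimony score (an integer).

IQ@0: {C} ∩ {C} = {C} (intersection, +0)
OU@0: {G} ∪ {C} = {C,G} (union, +1)
IOQU@0: {C} ∩ {C,G} = {C} (intersection, +0)
IQ@1: {A} ∪ {C} = {A,C} (union, +1)
OU@1: {T} ∪ {A} = {A,T} (union, +1)
IOQU@1: {A,C} ∩ {A,T} = {A} (intersection, +0)
IQ@2: {T} ∩ {T} = {T} (intersection, +0)
OU@2: {T} ∪ {C} = {C,T} (union, +1)
IOQU@2: {T} ∩ {C,T} = {T} (intersection, +0)
IQ@3: {T} ∪ {G} = {G,T} (union, +1)
OU@3: {A} ∪ {G} = {A,G} (union, +1)
IOQU@3: {G,T} ∩ {A,G} = {G} (intersection, +0)
IQ@4: {A} ∪ {T} = {A,T} (union, +1)
OU@4: {T} ∪ {A} = {A,T} (union, +1)
IOQU@4: {A,T} ∩ {A,T} = {A,T} (intersection, +0)
per-site changes: [1, 2, 1, 2, 2]; total = 8

8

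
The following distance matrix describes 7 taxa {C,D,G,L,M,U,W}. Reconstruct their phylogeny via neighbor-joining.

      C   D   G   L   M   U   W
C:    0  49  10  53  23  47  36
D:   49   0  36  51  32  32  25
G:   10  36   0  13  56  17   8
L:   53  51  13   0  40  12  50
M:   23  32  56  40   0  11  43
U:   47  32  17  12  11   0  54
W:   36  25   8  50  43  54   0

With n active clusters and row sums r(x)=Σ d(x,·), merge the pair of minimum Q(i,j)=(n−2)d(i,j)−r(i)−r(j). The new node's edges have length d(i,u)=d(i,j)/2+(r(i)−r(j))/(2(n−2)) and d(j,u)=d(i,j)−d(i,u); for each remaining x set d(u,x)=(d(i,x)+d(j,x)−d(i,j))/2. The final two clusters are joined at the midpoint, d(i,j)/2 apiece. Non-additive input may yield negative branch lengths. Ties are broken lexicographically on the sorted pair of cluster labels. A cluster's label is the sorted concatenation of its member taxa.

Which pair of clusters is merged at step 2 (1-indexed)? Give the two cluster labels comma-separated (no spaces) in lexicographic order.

iteration 1: select L,U (d=12, Q=-332); attach at lengths (53/5, 7/5); label the merged cluster LU
  updated: d(C,LU)=44, d(D,LU)=71/2, d(G,LU)=9, d(LU,M)=39/2, d(LU,W)=46
iteration 2: select LU,M (d=39/2, Q=-499/2); attach at lengths (117/16, 195/16); label the merged cluster LMU
  updated: d(C,LMU)=95/4, d(D,LMU)=24, d(G,LMU)=91/4, d(LMU,W)=139/4
iteration 3: select D,LMU (d=24, Q=-669/4); attach at lengths (403/24, 173/24); label the merged cluster DLMU
  updated: d(C,DLMU)=195/8, d(DLMU,G)=139/8, d(DLMU,W)=143/8
iteration 4: select C,G (d=10, Q=-343/4); attach at lengths (55/4, -15/4); label the merged cluster CG
  updated: d(CG,DLMU)=127/8, d(CG,W)=17
iteration 5: select CG,DLMU (d=127/8, Q=-203/4); attach at lengths (15/2, 67/8); label the merged cluster CDGLMU
  updated: d(CDGLMU,W)=19/2
iteration 6: select CDGLMU,W (d=19/2); attach at lengths (19/4, 19/4); label the merged cluster CDGLMUW
final tree: (((C:55/4,G:-15/4):15/2,(D:403/24,((L:53/5,U:7/5):117/16,M:195/16):173/24):67/8):19/4,W:19/4)
total length: 727/8

LU,M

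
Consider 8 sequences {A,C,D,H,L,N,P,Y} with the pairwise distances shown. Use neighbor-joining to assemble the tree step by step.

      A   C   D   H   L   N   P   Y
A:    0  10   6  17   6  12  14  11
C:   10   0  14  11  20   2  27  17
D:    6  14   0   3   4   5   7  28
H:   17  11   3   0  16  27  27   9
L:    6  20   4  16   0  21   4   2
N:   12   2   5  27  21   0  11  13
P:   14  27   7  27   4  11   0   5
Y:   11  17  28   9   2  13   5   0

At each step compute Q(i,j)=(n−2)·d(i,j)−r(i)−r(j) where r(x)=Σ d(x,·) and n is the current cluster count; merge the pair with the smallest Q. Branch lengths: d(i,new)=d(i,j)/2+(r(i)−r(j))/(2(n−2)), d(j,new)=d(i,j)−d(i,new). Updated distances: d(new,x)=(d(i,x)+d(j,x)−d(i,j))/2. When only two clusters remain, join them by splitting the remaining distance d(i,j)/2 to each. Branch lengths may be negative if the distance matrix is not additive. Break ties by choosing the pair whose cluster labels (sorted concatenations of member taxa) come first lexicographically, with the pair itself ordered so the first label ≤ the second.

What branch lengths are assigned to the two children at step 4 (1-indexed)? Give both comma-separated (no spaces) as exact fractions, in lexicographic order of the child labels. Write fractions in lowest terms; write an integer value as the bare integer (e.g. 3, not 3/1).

59/24,5/3

step 1: merge (C,N) at d=2, Q=-180; branch lengths C→11/6, N→1/6; new cluster CN
  updated: d(A,CN)=10, d(CN,D)=17/2, d(CN,H)=18, d(CN,L)=39/2, d(CN,P)=18, d(CN,Y)=14
step 2: merge (D,H) at d=3, Q=-263/2; branch lengths D→-37/20, H→97/20; new cluster DH
  updated: d(A,DH)=10, d(CN,DH)=47/4, d(DH,L)=17/2, d(DH,P)=31/2, d(DH,Y)=17
step 3: merge (CN,DH) at d=47/4, Q=-89; branch lengths CN→115/16, DH→73/16; new cluster CDHN
  updated: d(A,CDHN)=33/8, d(CDHN,L)=65/8, d(CDHN,P)=87/8, d(CDHN,Y)=77/8
step 4: merge (A,CDHN) at d=33/8, Q=-111/2; branch lengths A→59/24, CDHN→5/3; new cluster ACDHN
  updated: d(ACDHN,L)=5, d(ACDHN,P)=83/8, d(ACDHN,Y)=33/4
step 5: merge (ACDHN,L) at d=5, Q=-197/8; branch lengths ACDHN→181/32, L→-21/32; new cluster ACDHLN
  updated: d(ACDHLN,P)=75/16, d(ACDHLN,Y)=21/8
step 6: merge (ACDHLN,P) at d=75/16, Q=-197/16; branch lengths ACDHLN→37/32, P→113/32; new cluster ACDHLNP
  updated: d(ACDHLNP,Y)=47/32
step 7: merge (ACDHLNP,Y) at d=47/32; branch lengths ACDHLNP→47/64, Y→47/64; new cluster ACDHLNPY
final tree: ((((A:59/24,((C:11/6,N:1/6):115/16,(D:-37/20,H:97/20):73/16):5/3):181/32,L:-21/32):37/32,P:113/32):47/64,Y:47/64)
total length: 1025/32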